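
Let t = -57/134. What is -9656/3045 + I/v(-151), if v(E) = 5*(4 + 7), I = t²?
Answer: -381047171/120287244 ≈ -3.1678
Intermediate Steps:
t = -57/134 (t = -57*1/134 = -57/134 ≈ -0.42537)
I = 3249/17956 (I = (-57/134)² = 3249/17956 ≈ 0.18094)
v(E) = 55 (v(E) = 5*11 = 55)
-9656/3045 + I/v(-151) = -9656/3045 + (3249/17956)/55 = -9656*1/3045 + (3249/17956)*(1/55) = -9656/3045 + 3249/987580 = -381047171/120287244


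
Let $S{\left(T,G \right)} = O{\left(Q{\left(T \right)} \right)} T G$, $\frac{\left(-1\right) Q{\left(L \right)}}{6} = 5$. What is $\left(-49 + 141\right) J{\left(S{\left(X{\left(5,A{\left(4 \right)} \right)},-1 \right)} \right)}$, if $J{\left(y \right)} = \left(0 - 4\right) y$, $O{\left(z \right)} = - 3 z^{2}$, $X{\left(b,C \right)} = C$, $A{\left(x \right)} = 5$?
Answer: $-4968000$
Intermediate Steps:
$Q{\left(L \right)} = -30$ ($Q{\left(L \right)} = \left(-6\right) 5 = -30$)
$S{\left(T,G \right)} = - 2700 G T$ ($S{\left(T,G \right)} = - 3 \left(-30\right)^{2} T G = \left(-3\right) 900 T G = - 2700 T G = - 2700 G T$)
$J{\left(y \right)} = - 4 y$
$\left(-49 + 141\right) J{\left(S{\left(X{\left(5,A{\left(4 \right)} \right)},-1 \right)} \right)} = \left(-49 + 141\right) \left(- 4 \left(\left(-2700\right) \left(-1\right) 5\right)\right) = 92 \left(\left(-4\right) 13500\right) = 92 \left(-54000\right) = -4968000$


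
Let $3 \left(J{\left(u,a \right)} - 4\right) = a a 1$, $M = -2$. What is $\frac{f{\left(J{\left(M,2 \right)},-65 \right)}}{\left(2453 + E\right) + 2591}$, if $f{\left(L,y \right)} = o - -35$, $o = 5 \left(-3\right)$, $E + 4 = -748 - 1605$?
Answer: $\frac{20}{2687} \approx 0.0074432$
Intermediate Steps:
$E = -2357$ ($E = -4 - 2353 = -2357$)
$o = -15$
$J{\left(u,a \right)} = 4 + \frac{a^{2}}{3}$ ($J{\left(u,a \right)} = 4 + \frac{a a 1}{3} = 4 + \frac{a^{2} \cdot 1}{3} = 4 + \frac{a^{2}}{3}$)
$f{\left(L,y \right)} = 20$ ($f{\left(L,y \right)} = -15 - -35 = -15 + 35 = 20$)
$\frac{f{\left(J{\left(M,2 \right)},-65 \right)}}{\left(2453 + E\right) + 2591} = \frac{20}{\left(2453 - 2357\right) + 2591} = \frac{20}{96 + 2591} = \frac{20}{2687}$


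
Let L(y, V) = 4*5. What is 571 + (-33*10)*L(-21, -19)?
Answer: -6029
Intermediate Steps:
L(y, V) = 20
571 + (-33*10)*L(-21, -19) = 571 - 33*10*20 = 571 - 330*20 = 571 - 6600 = -6029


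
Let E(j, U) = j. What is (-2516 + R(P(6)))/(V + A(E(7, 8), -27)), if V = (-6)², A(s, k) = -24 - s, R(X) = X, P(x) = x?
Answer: -502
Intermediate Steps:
V = 36
(-2516 + R(P(6)))/(V + A(E(7, 8), -27)) = (-2516 + 6)/(36 + (-24 - 1*7)) = -2510/(36 + (-24 - 7)) = -2510/(36 - 31) = -2510/5 = -2510*⅕ = -502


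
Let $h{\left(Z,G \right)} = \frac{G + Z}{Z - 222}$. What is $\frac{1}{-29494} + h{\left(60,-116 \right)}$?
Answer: $\frac{825751}{2389014} \approx 0.34564$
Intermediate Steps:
$h{\left(Z,G \right)} = \frac{G + Z}{-222 + Z}$
$\frac{1}{-29494} + h{\left(60,-116 \right)} = \frac{1}{-29494} + \frac{-116 + 60}{-222 + 60} = - \frac{1}{29494} + \frac{1}{-162} \left(-56\right) = - \frac{1}{29494} - - \frac{28}{81} = - \frac{1}{29494} + \frac{28}{81} = \frac{825751}{2389014}$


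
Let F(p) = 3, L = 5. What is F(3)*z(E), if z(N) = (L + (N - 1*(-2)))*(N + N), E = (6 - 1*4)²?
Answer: 264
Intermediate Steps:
E = 4 (E = (6 - 4)² = 2² = 4)
z(N) = 2*N*(7 + N) (z(N) = (5 + (N - 1*(-2)))*(N + N) = (5 + (N + 2))*(2*N) = (5 + (2 + N))*(2*N) = (7 + N)*(2*N) = 2*N*(7 + N))
F(3)*z(E) = 3*(2*4*(7 + 4)) = 3*(2*4*11) = 3*88 = 264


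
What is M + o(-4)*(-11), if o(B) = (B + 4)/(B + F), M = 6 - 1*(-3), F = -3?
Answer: 9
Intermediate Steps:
M = 9 (M = 6 + 3 = 9)
o(B) = (4 + B)/(-3 + B) (o(B) = (B + 4)/(B - 3) = (4 + B)/(-3 + B))
M + o(-4)*(-11) = 9 + ((4 - 4)/(-3 - 4))*(-11) = 9 + (0/(-7))*(-11) = 9 - ⅐*0*(-11) = 9 + 0*(-11) = 9 + 0 = 9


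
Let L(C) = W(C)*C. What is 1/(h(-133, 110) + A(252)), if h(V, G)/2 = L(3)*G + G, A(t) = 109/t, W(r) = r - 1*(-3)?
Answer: 252/1053469 ≈ 0.00023921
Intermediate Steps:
W(r) = 3 + r (W(r) = r + 3 = 3 + r)
L(C) = C*(3 + C) (L(C) = (3 + C)*C = C*(3 + C))
h(V, G) = 38*G (h(V, G) = 2*((3*(3 + 3))*G + G) = 2*((3*6)*G + G) = 2*(18*G + G) = 2*(19*G) = 38*G)
1/(h(-133, 110) + A(252)) = 1/(38*110 + 109/252) = 1/(4180 + 109*(1/252)) = 1/(4180 + 109/252) = 1/(1053469/252) = 252/1053469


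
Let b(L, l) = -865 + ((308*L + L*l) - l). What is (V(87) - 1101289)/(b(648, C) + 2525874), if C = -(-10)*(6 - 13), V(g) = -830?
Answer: -367373/893101 ≈ -0.41135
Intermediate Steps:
C = -70 (C = -(-10)*(-7) = -1*70 = -70)
b(L, l) = -865 - l + 308*L + L*l (b(L, l) = -865 + (-l + 308*L + L*l) = -865 - l + 308*L + L*l)
(V(87) - 1101289)/(b(648, C) + 2525874) = (-830 - 1101289)/((-865 - 1*(-70) + 308*648 + 648*(-70)) + 2525874) = -1102119/((-865 + 70 + 199584 - 45360) + 2525874) = -1102119/(153429 + 2525874) = -1102119/2679303 = -1102119*1/2679303 = -367373/893101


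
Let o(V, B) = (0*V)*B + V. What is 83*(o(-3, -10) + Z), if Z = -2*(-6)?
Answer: 747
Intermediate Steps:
Z = 12
o(V, B) = V (o(V, B) = 0*B + V = 0 + V = V)
83*(o(-3, -10) + Z) = 83*(-3 + 12) = 83*9 = 747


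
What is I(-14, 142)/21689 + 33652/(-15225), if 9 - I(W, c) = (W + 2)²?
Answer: -731933603/330215025 ≈ -2.2165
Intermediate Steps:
I(W, c) = 9 - (2 + W)² (I(W, c) = 9 - (W + 2)² = 9 - (2 + W)²)
I(-14, 142)/21689 + 33652/(-15225) = (9 - (2 - 14)²)/21689 + 33652/(-15225) = (9 - 1*(-12)²)*(1/21689) + 33652*(-1/15225) = (9 - 1*144)*(1/21689) - 33652/15225 = (9 - 144)*(1/21689) - 33652/15225 = -135*1/21689 - 33652/15225 = -135/21689 - 33652/15225 = -731933603/330215025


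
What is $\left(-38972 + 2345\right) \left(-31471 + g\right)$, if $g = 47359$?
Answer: $-581929776$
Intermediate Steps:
$\left(-38972 + 2345\right) \left(-31471 + g\right) = \left(-38972 + 2345\right) \left(-31471 + 47359\right) = \left(-36627\right) 15888 = -581929776$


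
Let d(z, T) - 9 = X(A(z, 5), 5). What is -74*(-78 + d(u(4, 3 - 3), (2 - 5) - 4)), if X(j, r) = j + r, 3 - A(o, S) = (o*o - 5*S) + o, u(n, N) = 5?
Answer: 4884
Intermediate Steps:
A(o, S) = 3 - o - o**2 + 5*S (A(o, S) = 3 - ((o*o - 5*S) + o) = 3 - ((o**2 - 5*S) + o) = 3 - (o + o**2 - 5*S) = 3 + (-o - o**2 + 5*S) = 3 - o - o**2 + 5*S)
d(z, T) = 42 - z - z**2 (d(z, T) = 9 + ((3 - z - z**2 + 5*5) + 5) = 9 + ((3 - z - z**2 + 25) + 5) = 9 + ((28 - z - z**2) + 5) = 9 + (33 - z - z**2) = 42 - z - z**2)
-74*(-78 + d(u(4, 3 - 3), (2 - 5) - 4)) = -74*(-78 + (42 - 1*5 - 1*5**2)) = -74*(-78 + (42 - 5 - 1*25)) = -74*(-78 + (42 - 5 - 25)) = -74*(-78 + 12) = -74*(-66) = 4884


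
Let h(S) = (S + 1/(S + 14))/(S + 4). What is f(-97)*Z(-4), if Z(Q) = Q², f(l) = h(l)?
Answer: 42944/2573 ≈ 16.690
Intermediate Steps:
h(S) = (S + 1/(14 + S))/(4 + S)
f(l) = (1 + l² + 14*l)/(56 + l² + 18*l)
f(-97)*Z(-4) = ((1 + (-97)² + 14*(-97))/(56 + (-97)² + 18*(-97)))*(-4)² = ((1 + 9409 - 1358)/(56 + 9409 - 1746))*16 = (8052/7719)*16 = ((1/7719)*8052)*16 = (2684/2573)*16 = 42944/2573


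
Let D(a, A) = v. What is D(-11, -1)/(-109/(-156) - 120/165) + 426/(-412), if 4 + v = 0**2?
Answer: 1403547/10094 ≈ 139.05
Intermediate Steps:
v = -4 (v = -4 + 0**2 = -4 + 0 = -4)
D(a, A) = -4
D(-11, -1)/(-109/(-156) - 120/165) + 426/(-412) = -4/(-109/(-156) - 120/165) + 426/(-412) = -4/(-109*(-1/156) - 120*1/165) + 426*(-1/412) = -4/(109/156 - 8/11) - 213/206 = -4/(-49/1716) - 213/206 = -4*(-1716/49) - 213/206 = 6864/49 - 213/206 = 1403547/10094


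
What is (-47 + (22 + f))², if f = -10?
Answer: 1225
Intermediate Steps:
(-47 + (22 + f))² = (-47 + (22 - 10))² = (-47 + 12)² = (-35)² = 1225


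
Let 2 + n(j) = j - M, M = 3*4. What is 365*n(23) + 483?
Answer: 3768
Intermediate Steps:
M = 12
n(j) = -14 + j (n(j) = -2 + (j - 1*12) = -2 + (j - 12) = -2 + (-12 + j) = -14 + j)
365*n(23) + 483 = 365*(-14 + 23) + 483 = 365*9 + 483 = 3285 + 483 = 3768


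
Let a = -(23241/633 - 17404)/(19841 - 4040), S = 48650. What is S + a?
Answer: 54067766549/1111337 ≈ 48651.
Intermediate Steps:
a = 1221499/1111337 (a = -(23241*(1/633) - 17404)/15801 = -(7747/211 - 17404)/15801 = -(-3664497)/(211*15801) = -1*(-1221499/1111337) = 1221499/1111337 ≈ 1.0991)
S + a = 48650 + 1221499/1111337 = 54067766549/1111337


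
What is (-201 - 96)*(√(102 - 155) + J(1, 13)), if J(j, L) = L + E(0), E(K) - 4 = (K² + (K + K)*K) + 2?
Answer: -5643 - 297*I*√53 ≈ -5643.0 - 2162.2*I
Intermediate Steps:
E(K) = 6 + 3*K² (E(K) = 4 + ((K² + (K + K)*K) + 2) = 4 + ((K² + (2*K)*K) + 2) = 4 + ((K² + 2*K²) + 2) = 4 + (3*K² + 2) = 4 + (2 + 3*K²) = 6 + 3*K²)
J(j, L) = 6 + L (J(j, L) = L + (6 + 3*0²) = L + (6 + 3*0) = L + (6 + 0) = L + 6 = 6 + L)
(-201 - 96)*(√(102 - 155) + J(1, 13)) = (-201 - 96)*(√(102 - 155) + (6 + 13)) = -297*(√(-53) + 19) = -297*(I*√53 + 19) = -297*(19 + I*√53) = -5643 - 297*I*√53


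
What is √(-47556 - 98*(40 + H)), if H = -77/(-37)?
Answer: 3*I*√7861094/37 ≈ 227.33*I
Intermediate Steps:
H = 77/37 (H = -77*(-1/37) = 77/37 ≈ 2.0811)
√(-47556 - 98*(40 + H)) = √(-47556 - 98*(40 + 77/37)) = √(-47556 - 98*1557/37) = √(-47556 - 152586/37) = √(-1912158/37) = 3*I*√7861094/37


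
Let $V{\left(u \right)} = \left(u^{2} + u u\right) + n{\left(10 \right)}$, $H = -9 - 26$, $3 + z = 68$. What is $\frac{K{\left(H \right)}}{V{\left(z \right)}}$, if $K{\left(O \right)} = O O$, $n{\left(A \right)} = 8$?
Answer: $\frac{1225}{8458} \approx 0.14483$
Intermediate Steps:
$z = 65$ ($z = -3 + 68 = 65$)
$H = -35$ ($H = -9 - 26 = -35$)
$V{\left(u \right)} = 8 + 2 u^{2}$ ($V{\left(u \right)} = \left(u^{2} + u u\right) + 8 = \left(u^{2} + u^{2}\right) + 8 = 2 u^{2} + 8 = 8 + 2 u^{2}$)
$K{\left(O \right)} = O^{2}$
$\frac{K{\left(H \right)}}{V{\left(z \right)}} = \frac{\left(-35\right)^{2}}{8 + 2 \cdot 65^{2}} = \frac{1225}{8 + 2 \cdot 4225} = \frac{1225}{8 + 8450} = \frac{1225}{8458}$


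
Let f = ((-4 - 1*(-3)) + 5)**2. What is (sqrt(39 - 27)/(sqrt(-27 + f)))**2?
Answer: -12/11 ≈ -1.0909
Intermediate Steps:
f = 16 (f = ((-4 + 3) + 5)**2 = (-1 + 5)**2 = 4**2 = 16)
(sqrt(39 - 27)/(sqrt(-27 + f)))**2 = (sqrt(39 - 27)/(sqrt(-27 + 16)))**2 = (sqrt(12)/(sqrt(-11)))**2 = ((2*sqrt(3))/((I*sqrt(11))))**2 = ((2*sqrt(3))*(-I*sqrt(11)/11))**2 = (-2*I*sqrt(33)/11)**2 = -12/11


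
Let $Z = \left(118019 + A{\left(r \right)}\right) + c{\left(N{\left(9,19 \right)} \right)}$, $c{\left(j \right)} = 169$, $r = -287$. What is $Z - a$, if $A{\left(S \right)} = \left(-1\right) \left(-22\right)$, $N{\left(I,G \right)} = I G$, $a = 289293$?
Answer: $-171083$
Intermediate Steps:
$N{\left(I,G \right)} = G I$
$A{\left(S \right)} = 22$
$Z = 118210$ ($Z = \left(118019 + 22\right) + 169 = 118041 + 169 = 118210$)
$Z - a = 118210 - 289293 = -171083$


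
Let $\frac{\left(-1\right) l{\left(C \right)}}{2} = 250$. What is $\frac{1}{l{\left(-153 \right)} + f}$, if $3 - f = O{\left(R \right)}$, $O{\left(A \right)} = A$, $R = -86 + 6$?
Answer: $- \frac{1}{417} \approx -0.0023981$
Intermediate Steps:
$R = -80$
$l{\left(C \right)} = -500$ ($l{\left(C \right)} = \left(-2\right) 250 = -500$)
$f = 83$ ($f = 3 - -80 = 3 + 80 = 83$)
$\frac{1}{l{\left(-153 \right)} + f} = \frac{1}{-500 + 83} = \frac{1}{-417} = - \frac{1}{417}$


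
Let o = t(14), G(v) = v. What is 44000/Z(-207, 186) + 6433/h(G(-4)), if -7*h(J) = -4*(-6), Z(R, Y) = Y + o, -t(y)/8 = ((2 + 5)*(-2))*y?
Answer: -38964187/21048 ≈ -1851.2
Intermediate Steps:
t(y) = 112*y (t(y) = -8*(2 + 5)*(-2)*y = -8*7*(-2)*y = -(-112)*y = 112*y)
o = 1568 (o = 112*14 = 1568)
Z(R, Y) = 1568 + Y (Z(R, Y) = Y + 1568 = 1568 + Y)
h(J) = -24/7 (h(J) = -(-4)*(-6)/7 = -⅐*24 = -24/7)
44000/Z(-207, 186) + 6433/h(G(-4)) = 44000/(1568 + 186) + 6433/(-24/7) = 44000/1754 + 6433*(-7/24) = 44000*(1/1754) - 45031/24 = 22000/877 - 45031/24 = -38964187/21048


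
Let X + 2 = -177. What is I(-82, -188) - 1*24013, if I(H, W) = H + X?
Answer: -24274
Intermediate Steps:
X = -179 (X = -2 - 177 = -179)
I(H, W) = -179 + H (I(H, W) = H - 179 = -179 + H)
I(-82, -188) - 1*24013 = (-179 - 82) - 1*24013 = -261 - 24013 = -24274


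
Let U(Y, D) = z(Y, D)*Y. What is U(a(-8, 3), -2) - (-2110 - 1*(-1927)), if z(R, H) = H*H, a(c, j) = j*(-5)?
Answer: 123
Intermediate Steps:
a(c, j) = -5*j
z(R, H) = H²
U(Y, D) = Y*D² (U(Y, D) = D²*Y = Y*D²)
U(a(-8, 3), -2) - (-2110 - 1*(-1927)) = -5*3*(-2)² - (-2110 - 1*(-1927)) = -15*4 - (-2110 + 1927) = -60 - 1*(-183) = -60 + 183 = 123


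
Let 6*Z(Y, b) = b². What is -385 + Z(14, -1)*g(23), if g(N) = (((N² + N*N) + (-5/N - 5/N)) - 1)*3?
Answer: 6591/46 ≈ 143.28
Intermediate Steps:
g(N) = -3 - 30/N + 6*N² (g(N) = (((N² + N²) - 10/N) - 1)*3 = ((2*N² - 10/N) - 1)*3 = ((-10/N + 2*N²) - 1)*3 = (-1 - 10/N + 2*N²)*3 = -3 - 30/N + 6*N²)
Z(Y, b) = b²/6
-385 + Z(14, -1)*g(23) = -385 + ((⅙)*(-1)²)*(-3 - 30/23 + 6*23²) = -385 + ((⅙)*1)*(-3 - 30*1/23 + 6*529) = -385 + (-3 - 30/23 + 3174)/6 = -385 + (⅙)*(72903/23) = -385 + 24301/46 = 6591/46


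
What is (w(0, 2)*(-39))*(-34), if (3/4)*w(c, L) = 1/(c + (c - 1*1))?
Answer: -1768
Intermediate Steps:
w(c, L) = 4/(3*(-1 + 2*c)) (w(c, L) = 4/(3*(c + (c - 1*1))) = 4/(3*(c + (c - 1))) = 4/(3*(c + (-1 + c))) = 4/(3*(-1 + 2*c)))
(w(0, 2)*(-39))*(-34) = ((4/(3*(-1 + 2*0)))*(-39))*(-34) = ((4/(3*(-1 + 0)))*(-39))*(-34) = (((4/3)/(-1))*(-39))*(-34) = (((4/3)*(-1))*(-39))*(-34) = -4/3*(-39)*(-34) = 52*(-34) = -1768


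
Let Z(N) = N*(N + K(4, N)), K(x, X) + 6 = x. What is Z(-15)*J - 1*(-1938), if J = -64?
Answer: -14382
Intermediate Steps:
K(x, X) = -6 + x
Z(N) = N*(-2 + N) (Z(N) = N*(N + (-6 + 4)) = N*(N - 2) = N*(-2 + N))
Z(-15)*J - 1*(-1938) = -15*(-2 - 15)*(-64) - 1*(-1938) = -15*(-17)*(-64) + 1938 = 255*(-64) + 1938 = -16320 + 1938 = -14382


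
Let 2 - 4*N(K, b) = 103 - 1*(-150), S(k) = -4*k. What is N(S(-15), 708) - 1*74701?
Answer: -299055/4 ≈ -74764.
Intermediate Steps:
N(K, b) = -251/4 (N(K, b) = 1/2 - (103 - 1*(-150))/4 = 1/2 - (103 + 150)/4 = 1/2 - 1/4*253 = 1/2 - 253/4 = -251/4)
N(S(-15), 708) - 1*74701 = -251/4 - 1*74701 = -251/4 - 74701 = -299055/4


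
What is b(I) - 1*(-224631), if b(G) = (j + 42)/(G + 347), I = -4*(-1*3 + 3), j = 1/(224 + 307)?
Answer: 41389856470/184257 ≈ 2.2463e+5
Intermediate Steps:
j = 1/531 ≈ 0.0018832
I = 0 (I = -4*(-3 + 3) = -4*0 = 0)
b(G) = 22303/(531*(347 + G)) (b(G) = (1/531 + 42)/(G + 347) = 22303/(531*(347 + G)))
b(I) - 1*(-224631) = 22303/(531*(347 + 0)) - 1*(-224631) = (22303/531)/347 + 224631 = (22303/531)*(1/347) + 224631 = 22303/184257 + 224631 = 41389856470/184257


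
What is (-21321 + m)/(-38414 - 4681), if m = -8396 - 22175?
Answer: 51892/43095 ≈ 1.2041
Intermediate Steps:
m = -30571
(-21321 + m)/(-38414 - 4681) = (-21321 - 30571)/(-38414 - 4681) = -51892/(-43095) = -51892*(-1/43095) = 51892/43095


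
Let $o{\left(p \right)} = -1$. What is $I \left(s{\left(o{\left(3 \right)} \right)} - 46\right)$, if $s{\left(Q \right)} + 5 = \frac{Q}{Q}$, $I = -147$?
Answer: $7350$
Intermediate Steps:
$s{\left(Q \right)} = -4$ ($s{\left(Q \right)} = -5 + \frac{Q}{Q} = -5 + 1 = -4$)
$I \left(s{\left(o{\left(3 \right)} \right)} - 46\right) = - 147 \left(-4 - 46\right) = \left(-147\right) \left(-50\right) = 7350$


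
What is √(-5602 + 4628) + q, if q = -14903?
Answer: -14903 + I*√974 ≈ -14903.0 + 31.209*I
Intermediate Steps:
√(-5602 + 4628) + q = √(-5602 + 4628) - 14903 = √(-974) - 14903 = I*√974 - 14903 = -14903 + I*√974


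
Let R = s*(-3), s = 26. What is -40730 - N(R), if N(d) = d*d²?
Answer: 433822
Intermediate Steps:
R = -78 (R = 26*(-3) = -78)
N(d) = d³
-40730 - N(R) = -40730 - 1*(-78)³ = -40730 - 1*(-474552) = -40730 + 474552 = 433822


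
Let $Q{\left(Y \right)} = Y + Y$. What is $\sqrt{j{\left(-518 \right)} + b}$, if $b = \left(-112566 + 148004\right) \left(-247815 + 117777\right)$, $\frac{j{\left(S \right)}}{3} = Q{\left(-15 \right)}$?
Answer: $i \sqrt{4608286734} \approx 67884.0 i$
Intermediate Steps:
$Q{\left(Y \right)} = 2 Y$
$j{\left(S \right)} = -90$ ($j{\left(S \right)} = 3 \cdot 2 \left(-15\right) = 3 \left(-30\right) = -90$)
$b = -4608286644$ ($b = 35438 \left(-130038\right) = -4608286644$)
$\sqrt{j{\left(-518 \right)} + b} = \sqrt{-90 - 4608286644} = \sqrt{-4608286734} = i \sqrt{4608286734}$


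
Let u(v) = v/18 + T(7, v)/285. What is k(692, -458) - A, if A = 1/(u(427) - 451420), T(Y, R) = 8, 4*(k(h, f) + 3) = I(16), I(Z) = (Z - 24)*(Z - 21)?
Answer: 5403214819/771887587 ≈ 7.0000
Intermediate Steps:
I(Z) = (-24 + Z)*(-21 + Z)
k(h, f) = 7 (k(h, f) = -3 + (504 + 16**2 - 45*16)/4 = -3 + (504 + 256 - 720)/4 = -3 + (1/4)*40 = -3 + 10 = 7)
u(v) = 8/285 + v/18 (u(v) = v/18 + 8/285 = 8/285 + v/18)
A = -1710/771887587 (A = 1/((8/285 + (1/18)*427) - 451420) = 1/((8/285 + 427/18) - 451420) = 1/(40613/1710 - 451420) = 1/(-771887587/1710) = -1710/771887587 ≈ -2.2153e-6)
k(692, -458) - A = 7 - 1*(-1710/771887587) = 7 + 1710/771887587 = 5403214819/771887587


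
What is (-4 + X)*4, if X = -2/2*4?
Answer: -32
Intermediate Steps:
X = -4 (X = -2*½*4 = -1*4 = -4)
(-4 + X)*4 = (-4 - 4)*4 = -8*4 = -32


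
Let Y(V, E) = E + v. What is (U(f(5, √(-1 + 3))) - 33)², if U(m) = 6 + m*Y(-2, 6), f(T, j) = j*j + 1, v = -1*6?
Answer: 729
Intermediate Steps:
v = -6
f(T, j) = 1 + j² (f(T, j) = j² + 1 = 1 + j²)
Y(V, E) = -6 + E (Y(V, E) = E - 6 = -6 + E)
U(m) = 6 (U(m) = 6 + m*(-6 + 6) = 6 + m*0 = 6 + 0 = 6)
(U(f(5, √(-1 + 3))) - 33)² = (6 - 33)² = (-27)² = 729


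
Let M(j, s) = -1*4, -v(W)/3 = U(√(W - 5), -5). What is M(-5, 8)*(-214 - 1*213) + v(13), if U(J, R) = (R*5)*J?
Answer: 1708 + 150*√2 ≈ 1920.1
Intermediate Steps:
U(J, R) = 5*J*R (U(J, R) = (5*R)*J = 5*J*R)
v(W) = 75*√(-5 + W) (v(W) = -15*√(W - 5)*(-5) = -15*√(-5 + W)*(-5) = -(-75)*√(-5 + W) = 75*√(-5 + W))
M(j, s) = -4
M(-5, 8)*(-214 - 1*213) + v(13) = -4*(-214 - 1*213) + 75*√(-5 + 13) = -4*(-214 - 213) + 75*√8 = -4*(-427) + 75*(2*√2) = 1708 + 150*√2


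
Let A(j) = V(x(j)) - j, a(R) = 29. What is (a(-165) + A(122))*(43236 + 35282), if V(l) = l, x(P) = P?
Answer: 2277022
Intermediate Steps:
A(j) = 0 (A(j) = j - j = 0)
(a(-165) + A(122))*(43236 + 35282) = (29 + 0)*(43236 + 35282) = 29*78518 = 2277022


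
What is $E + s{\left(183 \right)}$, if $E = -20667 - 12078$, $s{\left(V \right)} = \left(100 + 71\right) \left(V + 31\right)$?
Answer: $3849$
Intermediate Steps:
$s{\left(V \right)} = 5301 + 171 V$ ($s{\left(V \right)} = 171 \left(31 + V\right) = 5301 + 171 V$)
$E = -32745$ ($E = -20667 - 12078 = -32745$)
$E + s{\left(183 \right)} = -32745 + \left(5301 + 171 \cdot 183\right) = -32745 + \left(5301 + 31293\right) = -32745 + 36594 = 3849$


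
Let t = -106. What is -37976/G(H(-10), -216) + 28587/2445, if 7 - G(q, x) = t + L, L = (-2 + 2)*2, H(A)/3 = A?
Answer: -29873663/92095 ≈ -324.38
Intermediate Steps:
H(A) = 3*A
L = 0 (L = 0*2 = 0)
G(q, x) = 113 (G(q, x) = 7 - (-106 + 0) = 7 - 1*(-106) = 7 + 106 = 113)
-37976/G(H(-10), -216) + 28587/2445 = -37976/113 + 28587/2445 = -37976*1/113 + 28587*(1/2445) = -37976/113 + 9529/815 = -29873663/92095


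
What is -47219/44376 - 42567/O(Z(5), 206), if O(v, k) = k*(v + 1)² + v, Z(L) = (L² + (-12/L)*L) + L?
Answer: -675161411/412608048 ≈ -1.6363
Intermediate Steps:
Z(L) = -12 + L + L² (Z(L) = (L² - 12) + L = (-12 + L²) + L = -12 + L + L²)
O(v, k) = v + k*(1 + v)² (O(v, k) = k*(1 + v)² + v = v + k*(1 + v)²)
-47219/44376 - 42567/O(Z(5), 206) = -47219/44376 - 42567/((-12 + 5 + 5²) + 206*(1 + (-12 + 5 + 5²))²) = -47219*1/44376 - 42567/((-12 + 5 + 25) + 206*(1 + (-12 + 5 + 25))²) = -47219/44376 - 42567/(18 + 206*(1 + 18)²) = -47219/44376 - 42567/(18 + 206*19²) = -47219/44376 - 42567/(18 + 206*361) = -47219/44376 - 42567/(18 + 74366) = -47219/44376 - 42567/74384 = -675161411/412608048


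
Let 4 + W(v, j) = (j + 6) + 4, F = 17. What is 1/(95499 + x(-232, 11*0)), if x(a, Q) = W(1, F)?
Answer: 1/95522 ≈ 1.0469e-5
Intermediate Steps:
W(v, j) = 6 + j (W(v, j) = -4 + ((j + 6) + 4) = -4 + ((6 + j) + 4) = -4 + (10 + j) = 6 + j)
x(a, Q) = 23 (x(a, Q) = 6 + 17 = 23)
1/(95499 + x(-232, 11*0)) = 1/(95499 + 23) = 1/95522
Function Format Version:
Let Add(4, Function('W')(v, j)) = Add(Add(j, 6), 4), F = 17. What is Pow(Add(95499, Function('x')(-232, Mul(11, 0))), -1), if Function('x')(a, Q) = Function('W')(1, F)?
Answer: Rational(1, 95522) ≈ 1.0469e-5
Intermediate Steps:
Function('W')(v, j) = Add(6, j) (Function('W')(v, j) = Add(-4, Add(Add(j, 6), 4)) = Add(-4, Add(Add(6, j), 4)) = Add(-4, Add(10, j)) = Add(6, j))
Function('x')(a, Q) = 23 (Function('x')(a, Q) = Add(6, 17) = 23)
Pow(Add(95499, Function('x')(-232, Mul(11, 0))), -1) = Pow(Add(95499, 23), -1) = Pow(95522, -1) = Rational(1, 95522)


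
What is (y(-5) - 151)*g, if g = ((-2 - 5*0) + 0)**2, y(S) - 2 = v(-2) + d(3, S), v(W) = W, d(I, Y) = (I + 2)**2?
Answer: -504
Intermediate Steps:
d(I, Y) = (2 + I)**2
y(S) = 25 (y(S) = 2 + (-2 + (2 + 3)**2) = 2 + (-2 + 5**2) = 2 + (-2 + 25) = 2 + 23 = 25)
g = 4 (g = ((-2 + 0) + 0)**2 = (-2 + 0)**2 = (-2)**2 = 4)
(y(-5) - 151)*g = (25 - 151)*4 = -126*4 = -504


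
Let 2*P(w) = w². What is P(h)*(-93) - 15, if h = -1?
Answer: -123/2 ≈ -61.500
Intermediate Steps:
P(w) = w²/2
P(h)*(-93) - 15 = ((½)*(-1)²)*(-93) - 15 = ((½)*1)*(-93) - 15 = (½)*(-93) - 15 = -93/2 - 15 = -123/2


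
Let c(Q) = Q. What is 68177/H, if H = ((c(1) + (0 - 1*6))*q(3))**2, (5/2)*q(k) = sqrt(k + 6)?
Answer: 68177/36 ≈ 1893.8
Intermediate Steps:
q(k) = 2*sqrt(6 + k)/5 (q(k) = 2*sqrt(k + 6)/5 = 2*sqrt(6 + k)/5)
H = 36 (H = ((1 + (0 - 1*6))*(2*sqrt(6 + 3)/5))**2 = ((1 + (0 - 6))*(2*sqrt(9)/5))**2 = ((1 - 6)*((2/5)*3))**2 = (-5*6/5)**2 = (-6)**2 = 36)
68177/H = 68177/36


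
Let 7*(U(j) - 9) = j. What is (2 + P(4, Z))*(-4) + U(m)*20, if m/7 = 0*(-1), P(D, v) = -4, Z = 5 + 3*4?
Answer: 188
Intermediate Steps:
Z = 17 (Z = 5 + 12 = 17)
m = 0 (m = 7*(0*(-1)) = 7*0 = 0)
U(j) = 9 + j/7
(2 + P(4, Z))*(-4) + U(m)*20 = (2 - 4)*(-4) + (9 + (1/7)*0)*20 = -2*(-4) + (9 + 0)*20 = 8 + 9*20 = 8 + 180 = 188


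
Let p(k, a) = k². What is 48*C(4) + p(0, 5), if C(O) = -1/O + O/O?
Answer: 36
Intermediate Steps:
C(O) = 1 - 1/O (C(O) = -1/O + 1 = 1 - 1/O)
48*C(4) + p(0, 5) = 48*((-1 + 4)/4) + 0² = 48*((¼)*3) + 0 = 48*(¾) + 0 = 36 + 0 = 36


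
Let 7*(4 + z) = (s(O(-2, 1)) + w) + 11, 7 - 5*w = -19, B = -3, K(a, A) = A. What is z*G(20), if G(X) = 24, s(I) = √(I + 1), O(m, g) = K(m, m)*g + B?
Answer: -1416/35 + 48*I/7 ≈ -40.457 + 6.8571*I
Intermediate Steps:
O(m, g) = -3 + g*m (O(m, g) = m*g - 3 = g*m - 3 = -3 + g*m)
s(I) = √(1 + I)
w = 26/5 (w = 7/5 - ⅕*(-19) = 7/5 + 19/5 = 26/5 ≈ 5.2000)
z = -59/35 + 2*I/7 (z = -4 + ((√(1 + (-3 + 1*(-2))) + 26/5) + 11)/7 = -4 + ((√(1 + (-3 - 2)) + 26/5) + 11)/7 = -4 + ((√(1 - 5) + 26/5) + 11)/7 = -4 + ((√(-4) + 26/5) + 11)/7 = -4 + ((2*I + 26/5) + 11)/7 = -4 + ((26/5 + 2*I) + 11)/7 = -4 + (81/5 + 2*I)/7 = -4 + (81/35 + 2*I/7) = -59/35 + 2*I/7 ≈ -1.6857 + 0.28571*I)
z*G(20) = (-59/35 + 2*I/7)*24 = -1416/35 + 48*I/7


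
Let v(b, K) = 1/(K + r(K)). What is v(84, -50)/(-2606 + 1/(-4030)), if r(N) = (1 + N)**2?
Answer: -4030/24690627531 ≈ -1.6322e-7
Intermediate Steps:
v(b, K) = 1/(K + (1 + K)**2)
v(84, -50)/(-2606 + 1/(-4030)) = 1/((-50 + (1 - 50)**2)*(-2606 + 1/(-4030))) = 1/((-50 + (-49)**2)*(-2606 - 1/4030)) = 1/((-50 + 2401)*(-10502181/4030)) = -4030/10502181/2351 = (1/2351)*(-4030/10502181) = -4030/24690627531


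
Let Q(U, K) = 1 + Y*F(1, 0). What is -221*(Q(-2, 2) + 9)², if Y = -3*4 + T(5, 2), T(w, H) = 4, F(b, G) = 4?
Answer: -106964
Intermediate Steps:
Y = -8 (Y = -3*4 + 4 = -12 + 4 = -8)
Q(U, K) = -31 (Q(U, K) = 1 - 8*4 = 1 - 32 = -31)
-221*(Q(-2, 2) + 9)² = -221*(-31 + 9)² = -221*(-22)² = -221*484 = -106964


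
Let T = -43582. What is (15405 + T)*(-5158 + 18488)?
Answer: -375599410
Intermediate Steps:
(15405 + T)*(-5158 + 18488) = (15405 - 43582)*(-5158 + 18488) = -28177*13330 = -375599410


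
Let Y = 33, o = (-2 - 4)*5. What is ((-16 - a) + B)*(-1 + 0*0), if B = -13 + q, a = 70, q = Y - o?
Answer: 36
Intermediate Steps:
o = -30 (o = -6*5 = -30)
q = 63 (q = 33 - 1*(-30) = 33 + 30 = 63)
B = 50 (B = -13 + 63 = 50)
((-16 - a) + B)*(-1 + 0*0) = ((-16 - 1*70) + 50)*(-1 + 0*0) = ((-16 - 70) + 50)*(-1 + 0) = (-86 + 50)*(-1) = -36*(-1) = 36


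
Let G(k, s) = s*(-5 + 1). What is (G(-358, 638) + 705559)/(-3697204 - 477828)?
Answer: -703007/4175032 ≈ -0.16838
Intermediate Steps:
G(k, s) = -4*s (G(k, s) = s*(-4) = -4*s)
(G(-358, 638) + 705559)/(-3697204 - 477828) = (-4*638 + 705559)/(-3697204 - 477828) = (-2552 + 705559)/(-4175032) = 703007*(-1/4175032) = -703007/4175032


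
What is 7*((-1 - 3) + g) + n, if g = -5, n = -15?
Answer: -78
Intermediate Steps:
7*((-1 - 3) + g) + n = 7*((-1 - 3) - 5) - 15 = 7*(-4 - 5) - 15 = 7*(-9) - 15 = -63 - 15 = -78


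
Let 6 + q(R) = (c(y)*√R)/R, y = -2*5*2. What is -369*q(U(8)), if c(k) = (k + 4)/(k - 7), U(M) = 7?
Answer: 2214 - 656*√7/21 ≈ 2131.4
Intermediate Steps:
y = -20 (y = -10*2 = -20)
c(k) = (4 + k)/(-7 + k)
q(R) = -6 + 16/(27*√R) (q(R) = -6 + (((4 - 20)/(-7 - 20))*√R)/R = -6 + ((-16/(-27))*√R)/R = -6 + ((-1/27*(-16))*√R)/R = -6 + (16*√R/27)/R = -6 + 16/(27*√R))
-369*q(U(8)) = -369*(-6 + 16/(27*√7)) = -369*(-6 + 16*(√7/7)/27) = -369*(-6 + 16*√7/189) = 2214 - 656*√7/21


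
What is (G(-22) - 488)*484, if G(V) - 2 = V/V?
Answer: -234740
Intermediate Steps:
G(V) = 3 (G(V) = 2 + V/V = 2 + 1 = 3)
(G(-22) - 488)*484 = (3 - 488)*484 = -485*484 = -234740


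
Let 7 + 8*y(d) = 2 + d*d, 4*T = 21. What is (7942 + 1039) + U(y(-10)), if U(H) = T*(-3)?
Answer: 35861/4 ≈ 8965.3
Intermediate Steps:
T = 21/4 (T = (¼)*21 = 21/4 ≈ 5.2500)
y(d) = -5/8 + d²/8 (y(d) = -7/8 + (2 + d*d)/8 = -7/8 + (2 + d²)/8 = -7/8 + (¼ + d²/8) = -5/8 + d²/8)
U(H) = -63/4 (U(H) = (21/4)*(-3) = -63/4)
(7942 + 1039) + U(y(-10)) = (7942 + 1039) - 63/4 = 8981 - 63/4 = 35861/4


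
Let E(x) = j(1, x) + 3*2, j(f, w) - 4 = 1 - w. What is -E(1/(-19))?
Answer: -210/19 ≈ -11.053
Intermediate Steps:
j(f, w) = 5 - w (j(f, w) = 4 + (1 - w) = 5 - w)
E(x) = 11 - x (E(x) = (5 - x) + 3*2 = (5 - x) + 6 = 11 - x)
-E(1/(-19)) = -(11 - 1/(-19)) = -(11 - 1*(-1/19)) = -(11 + 1/19) = -1*210/19 = -210/19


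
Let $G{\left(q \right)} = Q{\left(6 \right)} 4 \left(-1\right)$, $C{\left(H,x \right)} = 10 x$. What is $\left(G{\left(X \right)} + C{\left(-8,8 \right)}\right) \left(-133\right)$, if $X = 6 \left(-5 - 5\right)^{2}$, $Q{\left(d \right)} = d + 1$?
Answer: $-6916$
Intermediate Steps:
$Q{\left(d \right)} = 1 + d$
$X = 600$ ($X = 6 \left(-10\right)^{2} = 6 \cdot 100 = 600$)
$G{\left(q \right)} = -28$ ($G{\left(q \right)} = \left(1 + 6\right) 4 \left(-1\right) = 7 \cdot 4 \left(-1\right) = 28 \left(-1\right) = -28$)
$\left(G{\left(X \right)} + C{\left(-8,8 \right)}\right) \left(-133\right) = \left(-28 + 10 \cdot 8\right) \left(-133\right) = \left(-28 + 80\right) \left(-133\right) = 52 \left(-133\right) = -6916$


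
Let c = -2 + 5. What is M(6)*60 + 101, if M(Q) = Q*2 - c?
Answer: 641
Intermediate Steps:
c = 3
M(Q) = -3 + 2*Q (M(Q) = Q*2 - 1*3 = 2*Q - 3 = -3 + 2*Q)
M(6)*60 + 101 = (-3 + 2*6)*60 + 101 = (-3 + 12)*60 + 101 = 9*60 + 101 = 540 + 101 = 641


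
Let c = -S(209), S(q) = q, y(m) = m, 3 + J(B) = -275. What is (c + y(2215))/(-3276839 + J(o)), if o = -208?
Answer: -2006/3277117 ≈ -0.00061212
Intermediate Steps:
J(B) = -278 (J(B) = -3 - 275 = -278)
c = -209 (c = -1*209 = -209)
(c + y(2215))/(-3276839 + J(o)) = (-209 + 2215)/(-3276839 - 278) = 2006/(-3277117) = 2006*(-1/3277117) = -2006/3277117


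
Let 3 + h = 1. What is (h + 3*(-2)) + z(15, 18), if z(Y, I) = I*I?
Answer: 316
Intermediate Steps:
z(Y, I) = I²
h = -2 (h = -3 + 1 = -2)
(h + 3*(-2)) + z(15, 18) = (-2 + 3*(-2)) + 18² = (-2 - 6) + 324 = -8 + 324 = 316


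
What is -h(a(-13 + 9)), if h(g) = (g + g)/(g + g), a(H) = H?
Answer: -1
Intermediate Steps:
h(g) = 1 (h(g) = (2*g)/((2*g)) = (2*g)*(1/(2*g)) = 1)
-h(a(-13 + 9)) = -1*1 = -1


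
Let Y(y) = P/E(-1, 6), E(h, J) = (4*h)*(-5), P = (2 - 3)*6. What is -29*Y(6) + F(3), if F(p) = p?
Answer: 117/10 ≈ 11.700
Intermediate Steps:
P = -6 (P = -1*6 = -6)
E(h, J) = -20*h
Y(y) = -3/10 (Y(y) = -6/((-20*(-1))) = -6/20 = -6*1/20 = -3/10)
-29*Y(6) + F(3) = -29*(-3/10) + 3 = 87/10 + 3 = 117/10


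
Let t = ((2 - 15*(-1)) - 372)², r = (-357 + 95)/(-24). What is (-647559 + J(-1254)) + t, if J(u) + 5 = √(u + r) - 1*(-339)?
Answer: -521200 + I*√44751/6 ≈ -5.212e+5 + 35.257*I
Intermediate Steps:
r = 131/12 (r = -262*(-1/24) = 131/12 ≈ 10.917)
t = 126025 (t = ((2 + 15) - 372)² = (17 - 372)² = (-355)² = 126025)
J(u) = 334 + √(131/12 + u) (J(u) = -5 + (√(u + 131/12) - 1*(-339)) = -5 + (√(131/12 + u) + 339) = -5 + (339 + √(131/12 + u)) = 334 + √(131/12 + u))
(-647559 + J(-1254)) + t = (-647559 + (334 + √(393 + 36*(-1254))/6)) + 126025 = (-647559 + (334 + √(393 - 45144)/6)) + 126025 = (-647559 + (334 + √(-44751)/6)) + 126025 = (-647559 + (334 + (I*√44751)/6)) + 126025 = (-647559 + (334 + I*√44751/6)) + 126025 = (-647225 + I*√44751/6) + 126025 = -521200 + I*√44751/6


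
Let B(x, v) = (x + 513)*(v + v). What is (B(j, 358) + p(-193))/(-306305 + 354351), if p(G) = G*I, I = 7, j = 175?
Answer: 491257/48046 ≈ 10.225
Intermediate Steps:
B(x, v) = 2*v*(513 + x) (B(x, v) = (513 + x)*(2*v) = 2*v*(513 + x))
p(G) = 7*G (p(G) = G*7 = 7*G)
(B(j, 358) + p(-193))/(-306305 + 354351) = (2*358*(513 + 175) + 7*(-193))/(-306305 + 354351) = (2*358*688 - 1351)/48046 = (492608 - 1351)*(1/48046) = 491257*(1/48046) = 491257/48046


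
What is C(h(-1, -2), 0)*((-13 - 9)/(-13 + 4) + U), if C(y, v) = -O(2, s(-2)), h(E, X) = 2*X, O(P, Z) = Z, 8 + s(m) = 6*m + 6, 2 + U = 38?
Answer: 4844/9 ≈ 538.22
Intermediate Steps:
U = 36 (U = -2 + 38 = 36)
s(m) = -2 + 6*m (s(m) = -8 + (6*m + 6) = -8 + (6 + 6*m) = -2 + 6*m)
C(y, v) = 14 (C(y, v) = -(-2 + 6*(-2)) = -(-2 - 12) = -1*(-14) = 14)
C(h(-1, -2), 0)*((-13 - 9)/(-13 + 4) + U) = 14*((-13 - 9)/(-13 + 4) + 36) = 14*(-22/(-9) + 36) = 14*(-22*(-⅑) + 36) = 14*(22/9 + 36) = 14*(346/9) = 4844/9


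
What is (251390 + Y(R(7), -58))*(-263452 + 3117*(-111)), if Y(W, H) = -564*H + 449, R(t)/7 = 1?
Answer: -173416476889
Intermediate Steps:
R(t) = 7 (R(t) = 7*1 = 7)
Y(W, H) = 449 - 564*H
(251390 + Y(R(7), -58))*(-263452 + 3117*(-111)) = (251390 + (449 - 564*(-58)))*(-263452 + 3117*(-111)) = (251390 + (449 + 32712))*(-263452 - 345987) = (251390 + 33161)*(-609439) = 284551*(-609439) = -173416476889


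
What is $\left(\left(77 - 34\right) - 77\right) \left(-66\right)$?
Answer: $2244$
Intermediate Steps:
$\left(\left(77 - 34\right) - 77\right) \left(-66\right) = \left(43 - 77\right) \left(-66\right) = \left(-34\right) \left(-66\right) = 2244$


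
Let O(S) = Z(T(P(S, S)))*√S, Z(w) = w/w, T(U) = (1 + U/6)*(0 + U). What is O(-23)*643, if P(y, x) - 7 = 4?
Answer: 643*I*√23 ≈ 3083.7*I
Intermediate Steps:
P(y, x) = 11 (P(y, x) = 7 + 4 = 11)
T(U) = U*(1 + U/6) (T(U) = (1 + U*(⅙))*U = (1 + U/6)*U = U*(1 + U/6))
Z(w) = 1
O(S) = √S (O(S) = 1*√S = √S)
O(-23)*643 = √(-23)*643 = (I*√23)*643 = 643*I*√23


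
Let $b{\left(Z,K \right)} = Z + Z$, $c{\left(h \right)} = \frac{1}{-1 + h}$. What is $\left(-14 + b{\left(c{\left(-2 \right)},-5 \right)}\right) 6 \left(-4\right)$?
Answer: $352$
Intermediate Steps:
$b{\left(Z,K \right)} = 2 Z$
$\left(-14 + b{\left(c{\left(-2 \right)},-5 \right)}\right) 6 \left(-4\right) = \left(-14 + \frac{2}{-1 - 2}\right) 6 \left(-4\right) = \left(-14 + \frac{2}{-3}\right) \left(-24\right) = \left(-14 + 2 \left(- \frac{1}{3}\right)\right) \left(-24\right) = \left(-14 - \frac{2}{3}\right) \left(-24\right) = \left(- \frac{44}{3}\right) \left(-24\right) = 352$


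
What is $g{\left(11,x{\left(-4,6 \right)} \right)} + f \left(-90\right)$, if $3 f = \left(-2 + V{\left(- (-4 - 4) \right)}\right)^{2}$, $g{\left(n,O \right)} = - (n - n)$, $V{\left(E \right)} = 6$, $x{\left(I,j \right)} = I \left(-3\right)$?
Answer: $-480$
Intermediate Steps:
$x{\left(I,j \right)} = - 3 I$
$g{\left(n,O \right)} = 0$ ($g{\left(n,O \right)} = \left(-1\right) 0 = 0$)
$f = \frac{16}{3}$ ($f = \frac{\left(-2 + 6\right)^{2}}{3} = \frac{4^{2}}{3} = \frac{1}{3} \cdot 16 = \frac{16}{3} \approx 5.3333$)
$g{\left(11,x{\left(-4,6 \right)} \right)} + f \left(-90\right) = 0 + \frac{16}{3} \left(-90\right) = 0 - 480 = -480$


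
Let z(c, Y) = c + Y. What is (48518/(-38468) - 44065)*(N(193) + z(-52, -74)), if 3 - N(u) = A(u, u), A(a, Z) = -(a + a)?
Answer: -222911033347/19234 ≈ -1.1589e+7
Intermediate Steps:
A(a, Z) = -2*a
z(c, Y) = Y + c
N(u) = 3 + 2*u (N(u) = 3 - (-2)*u = 3 + 2*u)
(48518/(-38468) - 44065)*(N(193) + z(-52, -74)) = (48518/(-38468) - 44065)*((3 + 2*193) + (-74 - 52)) = (48518*(-1/38468) - 44065)*((3 + 386) - 126) = (-24259/19234 - 44065)*(389 - 126) = -847570469/19234*263 = -222911033347/19234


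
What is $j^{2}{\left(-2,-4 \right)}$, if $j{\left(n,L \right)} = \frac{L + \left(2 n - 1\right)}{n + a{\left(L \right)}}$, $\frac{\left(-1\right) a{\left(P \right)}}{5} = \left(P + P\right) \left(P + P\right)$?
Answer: $\frac{81}{103684} \approx 0.00078122$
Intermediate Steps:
$a{\left(P \right)} = - 20 P^{2}$ ($a{\left(P \right)} = - 5 \left(P + P\right) \left(P + P\right) = - 5 \cdot 2 P 2 P = - 5 \cdot 4 P^{2} = - 20 P^{2}$)
$j{\left(n,L \right)} = \frac{-1 + L + 2 n}{n - 20 L^{2}}$ ($j{\left(n,L \right)} = \frac{L + \left(2 n - 1\right)}{n - 20 L^{2}} = \frac{L + \left(-1 + 2 n\right)}{n - 20 L^{2}} = \frac{-1 + L + 2 n}{n - 20 L^{2}}$)
$j^{2}{\left(-2,-4 \right)} = \left(\frac{1 - -4 - -4}{\left(-1\right) \left(-2\right) + 20 \left(-4\right)^{2}}\right)^{2} = \left(\frac{1 + 4 + 4}{2 + 20 \cdot 16}\right)^{2} = \left(\frac{1}{2 + 320} \cdot 9\right)^{2} = \left(\frac{1}{322} \cdot 9\right)^{2} = \left(\frac{9}{322}\right)^{2} = \frac{81}{103684}$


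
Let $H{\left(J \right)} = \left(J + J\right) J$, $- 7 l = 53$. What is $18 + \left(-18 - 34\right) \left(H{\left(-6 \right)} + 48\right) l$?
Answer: $\frac{330846}{7} \approx 47264.0$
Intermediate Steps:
$l = - \frac{53}{7}$ ($l = \left(- \frac{1}{7}\right) 53 = - \frac{53}{7} \approx -7.5714$)
$H{\left(J \right)} = 2 J^{2}$ ($H{\left(J \right)} = 2 J J = 2 J^{2}$)
$18 + \left(-18 - 34\right) \left(H{\left(-6 \right)} + 48\right) l = 18 + \left(-18 - 34\right) \left(2 \left(-6\right)^{2} + 48\right) \left(- \frac{53}{7}\right) = 18 + - 52 \left(2 \cdot 36 + 48\right) \left(- \frac{53}{7}\right) = 18 + - 52 \left(72 + 48\right) \left(- \frac{53}{7}\right) = 18 + \left(-52\right) 120 \left(- \frac{53}{7}\right) = 18 - - \frac{330720}{7} = 18 + \frac{330720}{7} = \frac{330846}{7}$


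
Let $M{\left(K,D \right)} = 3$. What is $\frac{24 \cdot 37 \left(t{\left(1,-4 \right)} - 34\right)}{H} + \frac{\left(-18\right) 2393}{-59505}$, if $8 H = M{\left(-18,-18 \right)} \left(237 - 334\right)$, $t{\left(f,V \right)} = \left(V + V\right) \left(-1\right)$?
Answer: $\frac{1222594006}{1923995} \approx 635.45$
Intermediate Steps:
$t{\left(f,V \right)} = - 2 V$ ($t{\left(f,V \right)} = 2 V \left(-1\right) = - 2 V$)
$H = - \frac{291}{8}$ ($H = \frac{3 \left(237 - 334\right)}{8} = \frac{3 \left(-97\right)}{8} = \frac{1}{8} \left(-291\right) = - \frac{291}{8} \approx -36.375$)
$\frac{24 \cdot 37 \left(t{\left(1,-4 \right)} - 34\right)}{H} + \frac{\left(-18\right) 2393}{-59505} = \frac{24 \cdot 37 \left(\left(-2\right) \left(-4\right) - 34\right)}{- \frac{291}{8}} + \frac{\left(-18\right) 2393}{-59505} = 888 \left(8 - 34\right) \left(- \frac{8}{291}\right) - - \frac{14358}{19835} = 888 \left(-26\right) \left(- \frac{8}{291}\right) + \frac{14358}{19835} = \left(-23088\right) \left(- \frac{8}{291}\right) + \frac{14358}{19835} = \frac{61568}{97} + \frac{14358}{19835} = \frac{1222594006}{1923995}$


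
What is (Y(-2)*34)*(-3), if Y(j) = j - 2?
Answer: 408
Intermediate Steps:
Y(j) = -2 + j
(Y(-2)*34)*(-3) = ((-2 - 2)*34)*(-3) = -4*34*(-3) = -136*(-3) = 408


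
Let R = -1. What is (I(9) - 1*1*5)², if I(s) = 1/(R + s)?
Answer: 1521/64 ≈ 23.766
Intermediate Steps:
I(s) = 1/(-1 + s)
(I(9) - 1*1*5)² = (1/(-1 + 9) - 1*1*5)² = (1/8 - 1*5)² = (⅛ - 5)² = (-39/8)² = 1521/64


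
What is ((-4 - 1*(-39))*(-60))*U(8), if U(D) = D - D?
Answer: 0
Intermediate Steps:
U(D) = 0
((-4 - 1*(-39))*(-60))*U(8) = ((-4 - 1*(-39))*(-60))*0 = ((-4 + 39)*(-60))*0 = (35*(-60))*0 = -2100*0 = 0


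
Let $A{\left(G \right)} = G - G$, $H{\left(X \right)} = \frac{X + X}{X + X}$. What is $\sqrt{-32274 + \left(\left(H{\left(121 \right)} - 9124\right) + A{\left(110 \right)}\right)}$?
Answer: $i \sqrt{41397} \approx 203.46 i$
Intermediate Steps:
$H{\left(X \right)} = 1$ ($H{\left(X \right)} = \frac{2 X}{2 X} = 2 X \frac{1}{2 X} = 1$)
$A{\left(G \right)} = 0$
$\sqrt{-32274 + \left(\left(H{\left(121 \right)} - 9124\right) + A{\left(110 \right)}\right)} = \sqrt{-32274 + \left(\left(1 - 9124\right) + 0\right)} = \sqrt{-32274 + \left(-9123 + 0\right)} = \sqrt{-32274 - 9123} = \sqrt{-41397} = i \sqrt{41397}$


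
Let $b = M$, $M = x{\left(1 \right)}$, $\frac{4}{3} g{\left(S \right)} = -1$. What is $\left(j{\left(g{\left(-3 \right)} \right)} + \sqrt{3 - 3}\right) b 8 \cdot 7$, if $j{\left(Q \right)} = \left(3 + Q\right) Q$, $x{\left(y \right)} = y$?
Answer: $- \frac{189}{2} \approx -94.5$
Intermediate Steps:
$g{\left(S \right)} = - \frac{3}{4}$ ($g{\left(S \right)} = \frac{3}{4} \left(-1\right) = - \frac{3}{4}$)
$M = 1$
$j{\left(Q \right)} = Q \left(3 + Q\right)$
$b = 1$
$\left(j{\left(g{\left(-3 \right)} \right)} + \sqrt{3 - 3}\right) b 8 \cdot 7 = \left(- \frac{3 \left(3 - \frac{3}{4}\right)}{4} + \sqrt{3 - 3}\right) 1 \cdot 8 \cdot 7 = \left(\left(- \frac{3}{4}\right) \frac{9}{4} + \sqrt{0}\right) 1 \cdot 8 \cdot 7 = \left(- \frac{27}{16} + 0\right) 1 \cdot 8 \cdot 7 = \left(- \frac{27}{16}\right) 1 \cdot 8 \cdot 7 = \left(- \frac{27}{16}\right) 8 \cdot 7 = \left(- \frac{27}{2}\right) 7 = - \frac{189}{2}$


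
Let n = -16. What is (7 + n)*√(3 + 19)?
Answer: -9*√22 ≈ -42.214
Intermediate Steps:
(7 + n)*√(3 + 19) = (7 - 16)*√(3 + 19) = -9*√22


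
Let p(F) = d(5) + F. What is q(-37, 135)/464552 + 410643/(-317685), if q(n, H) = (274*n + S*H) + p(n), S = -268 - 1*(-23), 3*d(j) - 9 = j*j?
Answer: -51125325689/36895300530 ≈ -1.3857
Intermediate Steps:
d(j) = 3 + j²/3 (d(j) = 3 + (j*j)/3 = 3 + j²/3)
p(F) = 34/3 + F (p(F) = (3 + (⅓)*5²) + F = (3 + (⅓)*25) + F = (3 + 25/3) + F = 34/3 + F)
S = -245 (S = -268 + 23 = -245)
q(n, H) = 34/3 - 245*H + 275*n (q(n, H) = (274*n - 245*H) + (34/3 + n) = (-245*H + 274*n) + (34/3 + n) = 34/3 - 245*H + 275*n)
q(-37, 135)/464552 + 410643/(-317685) = (34/3 - 245*135 + 275*(-37))/464552 + 410643/(-317685) = (34/3 - 33075 - 10175)*(1/464552) + 410643*(-1/317685) = -129716/3*1/464552 - 136881/105895 = -32429/348414 - 136881/105895 = -51125325689/36895300530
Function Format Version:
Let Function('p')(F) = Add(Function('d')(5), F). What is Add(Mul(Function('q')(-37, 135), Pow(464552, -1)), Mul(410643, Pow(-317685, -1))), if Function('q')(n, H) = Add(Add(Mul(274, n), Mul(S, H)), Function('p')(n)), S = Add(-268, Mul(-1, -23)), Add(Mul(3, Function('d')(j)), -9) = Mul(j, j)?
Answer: Rational(-51125325689, 36895300530) ≈ -1.3857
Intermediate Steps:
Function('d')(j) = Add(3, Mul(Rational(1, 3), Pow(j, 2))) (Function('d')(j) = Add(3, Mul(Rational(1, 3), Mul(j, j))) = Add(3, Mul(Rational(1, 3), Pow(j, 2))))
Function('p')(F) = Add(Rational(34, 3), F) (Function('p')(F) = Add(Add(3, Mul(Rational(1, 3), Pow(5, 2))), F) = Add(Add(3, Mul(Rational(1, 3), 25)), F) = Add(Add(3, Rational(25, 3)), F) = Add(Rational(34, 3), F))
S = -245 (S = Add(-268, 23) = -245)
Function('q')(n, H) = Add(Rational(34, 3), Mul(-245, H), Mul(275, n)) (Function('q')(n, H) = Add(Add(Mul(274, n), Mul(-245, H)), Add(Rational(34, 3), n)) = Add(Add(Mul(-245, H), Mul(274, n)), Add(Rational(34, 3), n)) = Add(Rational(34, 3), Mul(-245, H), Mul(275, n)))
Add(Mul(Function('q')(-37, 135), Pow(464552, -1)), Mul(410643, Pow(-317685, -1))) = Add(Mul(Add(Rational(34, 3), Mul(-245, 135), Mul(275, -37)), Pow(464552, -1)), Mul(410643, Pow(-317685, -1))) = Add(Mul(Add(Rational(34, 3), -33075, -10175), Rational(1, 464552)), Mul(410643, Rational(-1, 317685))) = Add(Mul(Rational(-129716, 3), Rational(1, 464552)), Rational(-136881, 105895)) = Add(Rational(-32429, 348414), Rational(-136881, 105895)) = Rational(-51125325689, 36895300530)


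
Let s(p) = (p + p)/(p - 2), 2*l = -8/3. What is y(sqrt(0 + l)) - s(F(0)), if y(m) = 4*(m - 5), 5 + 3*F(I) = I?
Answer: -230/11 + 8*I*sqrt(3)/3 ≈ -20.909 + 4.6188*I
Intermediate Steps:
l = -4/3 (l = (-8/3)/2 = (-8*1/3)/2 = (1/2)*(-8/3) = -4/3 ≈ -1.3333)
F(I) = -5/3 + I/3
y(m) = -20 + 4*m (y(m) = 4*(-5 + m) = -20 + 4*m)
s(p) = 2*p/(-2 + p) (s(p) = (2*p)/(-2 + p) = 2*p/(-2 + p))
y(sqrt(0 + l)) - s(F(0)) = (-20 + 4*sqrt(0 - 4/3)) - 2*(-5/3 + (1/3)*0)/(-2 + (-5/3 + (1/3)*0)) = (-20 + 4*sqrt(-4/3)) - 2*(-5/3 + 0)/(-2 + (-5/3 + 0)) = (-20 + 4*(2*I*sqrt(3)/3)) - 2*(-5)/(3*(-2 - 5/3)) = (-20 + 8*I*sqrt(3)/3) - 2*(-5)/(3*(-11/3)) = (-20 + 8*I*sqrt(3)/3) - 2*(-5)*(-3)/(3*11) = (-20 + 8*I*sqrt(3)/3) - 1*10/11 = (-20 + 8*I*sqrt(3)/3) - 10/11 = -230/11 + 8*I*sqrt(3)/3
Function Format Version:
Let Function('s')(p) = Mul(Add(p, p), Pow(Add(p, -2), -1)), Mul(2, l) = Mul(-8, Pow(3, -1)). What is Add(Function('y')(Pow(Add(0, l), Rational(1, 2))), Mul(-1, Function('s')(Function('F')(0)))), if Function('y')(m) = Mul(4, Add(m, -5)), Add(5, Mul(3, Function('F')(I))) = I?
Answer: Add(Rational(-230, 11), Mul(Rational(8, 3), I, Pow(3, Rational(1, 2)))) ≈ Add(-20.909, Mul(4.6188, I))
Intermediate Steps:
l = Rational(-4, 3) (l = Mul(Rational(1, 2), Mul(-8, Pow(3, -1))) = Mul(Rational(1, 2), Mul(-8, Rational(1, 3))) = Mul(Rational(1, 2), Rational(-8, 3)) = Rational(-4, 3) ≈ -1.3333)
Function('F')(I) = Add(Rational(-5, 3), Mul(Rational(1, 3), I))
Function('y')(m) = Add(-20, Mul(4, m)) (Function('y')(m) = Mul(4, Add(-5, m)) = Add(-20, Mul(4, m)))
Function('s')(p) = Mul(2, p, Pow(Add(-2, p), -1)) (Function('s')(p) = Mul(Mul(2, p), Pow(Add(-2, p), -1)) = Mul(2, p, Pow(Add(-2, p), -1)))
Add(Function('y')(Pow(Add(0, l), Rational(1, 2))), Mul(-1, Function('s')(Function('F')(0)))) = Add(Add(-20, Mul(4, Pow(Add(0, Rational(-4, 3)), Rational(1, 2)))), Mul(-1, Mul(2, Add(Rational(-5, 3), Mul(Rational(1, 3), 0)), Pow(Add(-2, Add(Rational(-5, 3), Mul(Rational(1, 3), 0))), -1)))) = Add(Add(-20, Mul(4, Pow(Rational(-4, 3), Rational(1, 2)))), Mul(-1, Mul(2, Add(Rational(-5, 3), 0), Pow(Add(-2, Add(Rational(-5, 3), 0)), -1)))) = Add(Add(-20, Mul(4, Mul(Rational(2, 3), I, Pow(3, Rational(1, 2))))), Mul(-1, Mul(2, Rational(-5, 3), Pow(Add(-2, Rational(-5, 3)), -1)))) = Add(Add(-20, Mul(Rational(8, 3), I, Pow(3, Rational(1, 2)))), Mul(-1, Mul(2, Rational(-5, 3), Pow(Rational(-11, 3), -1)))) = Add(Add(-20, Mul(Rational(8, 3), I, Pow(3, Rational(1, 2)))), Mul(-1, Mul(2, Rational(-5, 3), Rational(-3, 11)))) = Add(Add(-20, Mul(Rational(8, 3), I, Pow(3, Rational(1, 2)))), Mul(-1, Rational(10, 11))) = Add(Add(-20, Mul(Rational(8, 3), I, Pow(3, Rational(1, 2)))), Rational(-10, 11)) = Add(Rational(-230, 11), Mul(Rational(8, 3), I, Pow(3, Rational(1, 2))))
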